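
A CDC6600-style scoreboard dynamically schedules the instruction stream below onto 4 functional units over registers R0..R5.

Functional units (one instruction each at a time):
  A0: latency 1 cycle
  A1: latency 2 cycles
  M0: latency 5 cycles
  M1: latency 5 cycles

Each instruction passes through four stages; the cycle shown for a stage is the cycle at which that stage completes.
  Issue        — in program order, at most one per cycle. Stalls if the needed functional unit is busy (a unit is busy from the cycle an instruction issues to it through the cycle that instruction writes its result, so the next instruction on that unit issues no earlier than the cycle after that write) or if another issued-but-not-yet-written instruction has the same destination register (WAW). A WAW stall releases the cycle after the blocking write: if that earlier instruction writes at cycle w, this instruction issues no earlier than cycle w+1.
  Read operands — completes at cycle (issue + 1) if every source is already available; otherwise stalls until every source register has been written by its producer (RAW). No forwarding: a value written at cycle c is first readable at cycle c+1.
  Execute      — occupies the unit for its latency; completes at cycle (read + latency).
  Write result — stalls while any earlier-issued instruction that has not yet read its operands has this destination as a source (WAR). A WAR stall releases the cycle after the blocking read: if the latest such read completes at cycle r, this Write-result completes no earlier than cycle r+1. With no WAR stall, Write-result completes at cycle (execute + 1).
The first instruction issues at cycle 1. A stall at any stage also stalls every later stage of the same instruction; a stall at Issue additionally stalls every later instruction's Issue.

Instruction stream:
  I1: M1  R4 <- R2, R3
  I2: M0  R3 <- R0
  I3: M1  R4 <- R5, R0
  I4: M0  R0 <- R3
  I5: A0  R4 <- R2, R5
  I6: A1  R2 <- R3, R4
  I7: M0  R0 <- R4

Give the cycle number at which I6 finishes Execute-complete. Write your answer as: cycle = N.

cycle = 23

c1: I1 issues→M1
c2: I1 reads; I2 issues→M0
c3: I2 reads
c7: I1 exec-done
c8: I1 writes R4; I2 exec-done
c9: I2 writes R3; I3 issues→M1
c10: I3 reads; I4 issues→M0
c11: I4 reads
c15: I3 exec-done
c16: I3 writes R4; I4 exec-done
c17: I4 writes R0; I5 issues→A0
c18: I5 reads; I6 issues→A1
c19: I5 exec-done; I7 issues→M0
c20: I5 writes R4
c21: I6 reads; I7 reads
c23: I6 exec-done
c24: I6 writes R2
c26: I7 exec-done
c27: I7 writes R0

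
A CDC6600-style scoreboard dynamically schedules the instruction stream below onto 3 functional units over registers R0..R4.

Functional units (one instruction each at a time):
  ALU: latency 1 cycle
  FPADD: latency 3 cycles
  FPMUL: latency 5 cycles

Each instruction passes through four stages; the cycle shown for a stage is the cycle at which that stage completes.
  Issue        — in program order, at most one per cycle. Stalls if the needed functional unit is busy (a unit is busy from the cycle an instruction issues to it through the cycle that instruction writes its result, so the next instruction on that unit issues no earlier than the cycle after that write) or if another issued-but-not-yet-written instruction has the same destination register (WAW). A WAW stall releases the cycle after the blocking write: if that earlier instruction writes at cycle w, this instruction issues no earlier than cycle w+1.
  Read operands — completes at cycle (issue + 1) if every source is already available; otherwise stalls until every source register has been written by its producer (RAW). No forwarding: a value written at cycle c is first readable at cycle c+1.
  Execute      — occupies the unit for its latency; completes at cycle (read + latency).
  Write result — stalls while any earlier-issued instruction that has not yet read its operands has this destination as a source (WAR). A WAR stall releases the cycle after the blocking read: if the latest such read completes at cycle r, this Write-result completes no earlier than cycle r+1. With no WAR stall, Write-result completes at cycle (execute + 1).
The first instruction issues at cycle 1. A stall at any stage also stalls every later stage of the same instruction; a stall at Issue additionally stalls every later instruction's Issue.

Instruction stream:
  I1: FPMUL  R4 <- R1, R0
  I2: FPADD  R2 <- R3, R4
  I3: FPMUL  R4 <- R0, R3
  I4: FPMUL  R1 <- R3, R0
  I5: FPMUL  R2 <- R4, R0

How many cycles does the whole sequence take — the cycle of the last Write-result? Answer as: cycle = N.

cycle = 32

cycle 1: I1 dispatched to FPMUL
cycle 2: I1 operands ready, I2 dispatched to FPADD
cycle 7: I1 complete
cycle 8: R4←I1
cycle 9: I2 operands ready, I3 dispatched to FPMUL
cycle 10: I3 operands ready
cycle 12: I2 complete
cycle 13: R2←I2
cycle 15: I3 complete
cycle 16: R4←I3
cycle 17: I4 dispatched to FPMUL
cycle 18: I4 operands ready
cycle 23: I4 complete
cycle 24: R1←I4
cycle 25: I5 dispatched to FPMUL
cycle 26: I5 operands ready
cycle 31: I5 complete
cycle 32: R2←I5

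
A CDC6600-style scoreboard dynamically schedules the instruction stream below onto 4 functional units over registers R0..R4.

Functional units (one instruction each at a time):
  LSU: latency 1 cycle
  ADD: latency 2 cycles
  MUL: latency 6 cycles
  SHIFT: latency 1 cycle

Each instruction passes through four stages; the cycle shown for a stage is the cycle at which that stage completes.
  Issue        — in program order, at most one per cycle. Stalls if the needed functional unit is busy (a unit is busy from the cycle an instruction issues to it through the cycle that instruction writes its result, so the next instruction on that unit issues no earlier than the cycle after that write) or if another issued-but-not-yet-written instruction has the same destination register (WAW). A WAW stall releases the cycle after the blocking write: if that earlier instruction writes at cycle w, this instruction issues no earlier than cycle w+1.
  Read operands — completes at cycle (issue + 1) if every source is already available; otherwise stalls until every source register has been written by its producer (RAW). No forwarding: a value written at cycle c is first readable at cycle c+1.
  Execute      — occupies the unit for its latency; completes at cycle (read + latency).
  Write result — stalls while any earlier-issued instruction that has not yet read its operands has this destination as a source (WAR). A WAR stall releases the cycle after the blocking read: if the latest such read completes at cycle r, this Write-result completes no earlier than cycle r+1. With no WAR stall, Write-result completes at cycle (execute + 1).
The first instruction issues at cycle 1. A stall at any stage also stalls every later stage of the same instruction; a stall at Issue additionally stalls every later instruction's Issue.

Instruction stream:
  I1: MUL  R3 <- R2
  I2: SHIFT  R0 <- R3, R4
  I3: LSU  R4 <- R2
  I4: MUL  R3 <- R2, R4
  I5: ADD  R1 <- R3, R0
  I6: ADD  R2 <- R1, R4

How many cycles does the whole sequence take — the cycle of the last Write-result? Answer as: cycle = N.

cycle = 28

[1] I1 issues→MUL
[2] I1 reads · I2 issues→SHIFT
[3] I3 issues→LSU
[4] I3 reads
[5] I3 exec-done
[8] I1 exec-done
[9] I1 writes R3
[10] I2 reads · I4 issues→MUL
[11] I2 exec-done · I3 writes R4 · I5 issues→ADD
[12] I2 writes R0 · I4 reads
[18] I4 exec-done
[19] I4 writes R3
[20] I5 reads
[22] I5 exec-done
[23] I5 writes R1
[24] I6 issues→ADD
[25] I6 reads
[27] I6 exec-done
[28] I6 writes R2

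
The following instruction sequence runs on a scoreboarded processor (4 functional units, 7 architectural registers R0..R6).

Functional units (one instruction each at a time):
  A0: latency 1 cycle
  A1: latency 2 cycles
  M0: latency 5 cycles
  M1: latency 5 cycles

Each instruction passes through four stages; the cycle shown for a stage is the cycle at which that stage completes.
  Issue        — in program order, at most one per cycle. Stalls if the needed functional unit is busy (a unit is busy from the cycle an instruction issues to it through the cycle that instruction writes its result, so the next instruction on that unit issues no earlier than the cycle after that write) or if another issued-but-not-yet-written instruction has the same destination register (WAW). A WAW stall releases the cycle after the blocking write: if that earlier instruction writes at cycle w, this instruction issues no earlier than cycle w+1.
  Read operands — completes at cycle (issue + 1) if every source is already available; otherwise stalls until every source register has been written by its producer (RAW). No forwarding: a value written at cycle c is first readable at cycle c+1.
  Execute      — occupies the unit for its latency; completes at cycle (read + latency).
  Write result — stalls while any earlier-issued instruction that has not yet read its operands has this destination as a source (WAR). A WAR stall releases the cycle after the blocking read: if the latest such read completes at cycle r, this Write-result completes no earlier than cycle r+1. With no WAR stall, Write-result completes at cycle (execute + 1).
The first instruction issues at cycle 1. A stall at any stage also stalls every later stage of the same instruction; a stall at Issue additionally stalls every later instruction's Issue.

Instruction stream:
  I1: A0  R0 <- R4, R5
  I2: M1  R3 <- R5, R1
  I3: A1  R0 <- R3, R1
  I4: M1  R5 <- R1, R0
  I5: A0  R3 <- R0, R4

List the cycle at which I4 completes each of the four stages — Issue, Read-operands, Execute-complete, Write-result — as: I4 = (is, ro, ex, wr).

I4 = (10, 14, 19, 20)

I1  is:1  ro:2  ex:3  wr:4
I2  is:2  ro:3  ex:8  wr:9
I3  is:5  ro:10  ex:12  wr:13  — WAW R0: wait I1 write@4, RAW R3: wait I2 write@9
I4  is:10  ro:14  ex:19  wr:20  — struct: M1 busy until I2 writes@9, RAW R0: wait I3 write@13
I5  is:11  ro:14  ex:15  wr:16  — RAW R0: wait I3 write@13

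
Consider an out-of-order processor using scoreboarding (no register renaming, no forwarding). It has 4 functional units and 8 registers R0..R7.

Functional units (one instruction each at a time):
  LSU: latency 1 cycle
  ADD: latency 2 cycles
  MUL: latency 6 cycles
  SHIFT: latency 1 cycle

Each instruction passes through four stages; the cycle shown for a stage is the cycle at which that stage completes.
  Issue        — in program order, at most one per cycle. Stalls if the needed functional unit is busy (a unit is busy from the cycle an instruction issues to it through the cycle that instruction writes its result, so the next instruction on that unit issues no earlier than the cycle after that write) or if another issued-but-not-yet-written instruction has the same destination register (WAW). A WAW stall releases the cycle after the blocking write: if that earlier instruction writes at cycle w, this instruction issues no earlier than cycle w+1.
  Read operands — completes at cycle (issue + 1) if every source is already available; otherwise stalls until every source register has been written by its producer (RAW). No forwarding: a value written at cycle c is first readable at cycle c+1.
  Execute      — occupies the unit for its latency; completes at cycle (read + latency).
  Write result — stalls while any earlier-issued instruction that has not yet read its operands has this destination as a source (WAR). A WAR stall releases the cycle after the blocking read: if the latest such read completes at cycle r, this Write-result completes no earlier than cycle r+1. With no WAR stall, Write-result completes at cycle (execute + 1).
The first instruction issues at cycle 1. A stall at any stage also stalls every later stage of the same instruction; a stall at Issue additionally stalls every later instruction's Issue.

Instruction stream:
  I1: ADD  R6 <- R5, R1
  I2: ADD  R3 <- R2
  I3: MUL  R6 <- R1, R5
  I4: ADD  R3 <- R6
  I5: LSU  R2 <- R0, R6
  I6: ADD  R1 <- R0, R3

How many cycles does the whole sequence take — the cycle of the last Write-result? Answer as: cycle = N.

cycle = 24

I1: IS=1 RO=2 EX=4 WR=5
I2: IS=6 RO=7 EX=9 WR=10  [struct: ADD busy until I1 writes@5]
I3: IS=7 RO=8 EX=14 WR=15
I4: IS=11 RO=16 EX=18 WR=19  [struct: ADD busy until I2 writes@10; RAW R6: wait I3 write@15]
I5: IS=12 RO=16 EX=17 WR=18  [RAW R6: wait I3 write@15]
I6: IS=20 RO=21 EX=23 WR=24  [struct: ADD busy until I4 writes@19]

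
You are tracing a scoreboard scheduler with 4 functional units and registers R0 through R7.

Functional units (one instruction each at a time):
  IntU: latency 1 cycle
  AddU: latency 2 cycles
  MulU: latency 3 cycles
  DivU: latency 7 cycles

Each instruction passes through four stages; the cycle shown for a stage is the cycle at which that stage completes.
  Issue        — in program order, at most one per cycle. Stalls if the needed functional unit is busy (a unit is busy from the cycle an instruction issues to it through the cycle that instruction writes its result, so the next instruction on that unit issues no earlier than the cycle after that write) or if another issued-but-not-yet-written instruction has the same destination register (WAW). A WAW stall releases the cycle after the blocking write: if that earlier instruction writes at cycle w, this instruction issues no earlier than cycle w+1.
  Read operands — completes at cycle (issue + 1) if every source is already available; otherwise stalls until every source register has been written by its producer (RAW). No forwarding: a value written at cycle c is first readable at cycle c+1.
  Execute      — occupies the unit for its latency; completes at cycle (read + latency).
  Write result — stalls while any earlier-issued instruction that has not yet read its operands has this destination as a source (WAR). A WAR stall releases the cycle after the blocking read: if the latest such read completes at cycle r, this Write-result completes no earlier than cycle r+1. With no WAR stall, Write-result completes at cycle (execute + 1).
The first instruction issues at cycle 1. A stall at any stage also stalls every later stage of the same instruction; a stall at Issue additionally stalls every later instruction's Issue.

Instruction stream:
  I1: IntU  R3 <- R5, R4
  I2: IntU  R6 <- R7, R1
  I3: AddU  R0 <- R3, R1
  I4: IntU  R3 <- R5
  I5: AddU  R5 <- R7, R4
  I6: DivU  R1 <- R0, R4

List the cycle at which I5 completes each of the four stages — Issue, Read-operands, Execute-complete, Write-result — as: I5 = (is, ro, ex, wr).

I5 = (11, 12, 14, 15)

[1] issue I1 (IntU)
[2] I1 read-ops
[3] I1 finished on IntU
[4] I1→R3
[5] issue I2 (IntU)
[6] I2 read-ops · issue I3 (AddU)
[7] I2 finished on IntU · I3 read-ops
[8] I2→R6
[9] I3 finished on AddU · issue I4 (IntU)
[10] I3→R0 · I4 read-ops
[11] I4 finished on IntU · issue I5 (AddU)
[12] I4→R3 · I5 read-ops · issue I6 (DivU)
[13] I6 read-ops
[14] I5 finished on AddU
[15] I5→R5
[20] I6 finished on DivU
[21] I6→R1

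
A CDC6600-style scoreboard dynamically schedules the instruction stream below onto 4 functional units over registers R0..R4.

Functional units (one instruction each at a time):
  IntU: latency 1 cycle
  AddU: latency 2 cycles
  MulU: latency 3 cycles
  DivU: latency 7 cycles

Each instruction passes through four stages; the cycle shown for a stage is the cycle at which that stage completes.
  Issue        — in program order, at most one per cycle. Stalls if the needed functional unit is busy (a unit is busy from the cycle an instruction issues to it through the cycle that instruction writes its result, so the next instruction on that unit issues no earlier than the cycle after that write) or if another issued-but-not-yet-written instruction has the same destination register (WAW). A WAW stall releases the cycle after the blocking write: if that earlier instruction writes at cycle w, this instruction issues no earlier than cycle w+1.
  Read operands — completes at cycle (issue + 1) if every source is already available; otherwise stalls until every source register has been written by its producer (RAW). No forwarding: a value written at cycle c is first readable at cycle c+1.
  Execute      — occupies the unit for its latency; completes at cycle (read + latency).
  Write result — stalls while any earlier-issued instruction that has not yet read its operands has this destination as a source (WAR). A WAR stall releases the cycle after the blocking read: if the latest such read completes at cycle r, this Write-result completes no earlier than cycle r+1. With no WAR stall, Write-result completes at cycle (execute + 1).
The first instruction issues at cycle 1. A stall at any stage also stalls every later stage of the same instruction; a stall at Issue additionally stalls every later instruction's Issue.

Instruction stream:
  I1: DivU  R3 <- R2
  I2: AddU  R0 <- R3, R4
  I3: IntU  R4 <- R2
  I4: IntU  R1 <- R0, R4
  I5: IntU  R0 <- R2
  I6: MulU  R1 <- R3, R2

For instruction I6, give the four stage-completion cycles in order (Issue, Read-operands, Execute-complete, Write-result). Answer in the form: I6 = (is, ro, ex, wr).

I6 = (19, 20, 23, 24)

[I1] 1/2/9/10
[I2] 2/11/13/14  (RAW R3: wait I1 write@10)
[I3] 3/4/5/12  (WAR R4: wait I2 read@11)
[I4] 13/15/16/17  (struct: IntU busy until I3 writes@12; RAW R0: wait I2 write@14)
[I5] 18/19/20/21  (struct: IntU busy until I4 writes@17)
[I6] 19/20/23/24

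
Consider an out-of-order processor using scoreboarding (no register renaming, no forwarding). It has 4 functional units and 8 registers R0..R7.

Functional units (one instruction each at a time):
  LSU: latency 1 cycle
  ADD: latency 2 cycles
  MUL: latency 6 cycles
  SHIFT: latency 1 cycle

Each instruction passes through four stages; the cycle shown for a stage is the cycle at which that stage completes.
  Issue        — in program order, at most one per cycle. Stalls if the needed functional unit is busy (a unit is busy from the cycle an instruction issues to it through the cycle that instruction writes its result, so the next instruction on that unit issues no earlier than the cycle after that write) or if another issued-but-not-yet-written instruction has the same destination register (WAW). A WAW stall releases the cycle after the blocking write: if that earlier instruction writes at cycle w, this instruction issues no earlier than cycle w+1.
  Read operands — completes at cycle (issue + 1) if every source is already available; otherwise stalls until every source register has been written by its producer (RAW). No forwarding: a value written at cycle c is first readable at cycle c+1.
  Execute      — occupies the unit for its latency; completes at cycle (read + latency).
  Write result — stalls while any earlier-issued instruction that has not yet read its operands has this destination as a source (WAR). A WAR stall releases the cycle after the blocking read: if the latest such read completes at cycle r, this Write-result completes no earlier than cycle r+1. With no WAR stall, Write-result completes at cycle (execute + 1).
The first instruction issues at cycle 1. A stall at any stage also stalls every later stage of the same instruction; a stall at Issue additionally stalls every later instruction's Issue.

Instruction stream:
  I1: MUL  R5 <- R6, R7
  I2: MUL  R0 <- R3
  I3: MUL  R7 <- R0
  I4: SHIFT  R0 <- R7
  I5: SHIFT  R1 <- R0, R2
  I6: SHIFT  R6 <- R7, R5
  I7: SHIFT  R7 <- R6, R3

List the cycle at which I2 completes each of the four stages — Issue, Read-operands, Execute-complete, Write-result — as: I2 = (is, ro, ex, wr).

I1  is:1  ro:2  ex:8  wr:9
I2  is:10  ro:11  ex:17  wr:18  — struct: MUL busy until I1 writes@9
I3  is:19  ro:20  ex:26  wr:27  — struct: MUL busy until I2 writes@18
I4  is:20  ro:28  ex:29  wr:30  — RAW R7: wait I3 write@27
I5  is:31  ro:32  ex:33  wr:34  — struct: SHIFT busy until I4 writes@30
I6  is:35  ro:36  ex:37  wr:38  — struct: SHIFT busy until I5 writes@34
I7  is:39  ro:40  ex:41  wr:42  — struct: SHIFT busy until I6 writes@38

I2 = (10, 11, 17, 18)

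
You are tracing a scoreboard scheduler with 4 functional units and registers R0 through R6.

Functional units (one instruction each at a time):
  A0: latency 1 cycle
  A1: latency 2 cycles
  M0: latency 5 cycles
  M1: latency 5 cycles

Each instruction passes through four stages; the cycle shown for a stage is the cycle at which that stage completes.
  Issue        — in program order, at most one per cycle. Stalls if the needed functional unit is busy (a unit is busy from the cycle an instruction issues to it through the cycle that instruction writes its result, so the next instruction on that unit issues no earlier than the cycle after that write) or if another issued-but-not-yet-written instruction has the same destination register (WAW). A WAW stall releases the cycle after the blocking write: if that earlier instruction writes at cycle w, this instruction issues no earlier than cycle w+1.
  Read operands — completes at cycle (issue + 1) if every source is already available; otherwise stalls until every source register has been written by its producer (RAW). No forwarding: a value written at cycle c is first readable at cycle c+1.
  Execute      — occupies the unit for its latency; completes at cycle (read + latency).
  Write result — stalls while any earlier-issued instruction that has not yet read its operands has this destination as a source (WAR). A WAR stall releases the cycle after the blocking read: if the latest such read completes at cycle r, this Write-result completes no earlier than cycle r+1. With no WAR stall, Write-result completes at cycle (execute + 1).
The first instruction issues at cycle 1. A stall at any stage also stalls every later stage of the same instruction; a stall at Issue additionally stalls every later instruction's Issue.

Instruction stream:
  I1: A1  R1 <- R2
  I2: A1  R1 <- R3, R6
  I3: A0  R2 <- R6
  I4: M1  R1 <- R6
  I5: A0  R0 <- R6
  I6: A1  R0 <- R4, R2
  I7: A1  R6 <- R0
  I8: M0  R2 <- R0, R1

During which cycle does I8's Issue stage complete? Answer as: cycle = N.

c1: I1→A1
c2: I1 RO
c4: I1 EX
c5: I1 WR R1
c6: I2→A1
c7: I2 RO, I3→A0
c8: I3 RO
c9: I2 EX, I3 EX
c10: I2 WR R1, I3 WR R2
c11: I4→M1
c12: I4 RO, I5→A0
c13: I5 RO
c14: I5 EX
c15: I5 WR R0
c16: I6→A1
c17: I4 EX, I6 RO
c18: I4 WR R1
c19: I6 EX
c20: I6 WR R0
c21: I7→A1
c22: I7 RO, I8→M0
c23: I8 RO
c24: I7 EX
c25: I7 WR R6
c28: I8 EX
c29: I8 WR R2

cycle = 22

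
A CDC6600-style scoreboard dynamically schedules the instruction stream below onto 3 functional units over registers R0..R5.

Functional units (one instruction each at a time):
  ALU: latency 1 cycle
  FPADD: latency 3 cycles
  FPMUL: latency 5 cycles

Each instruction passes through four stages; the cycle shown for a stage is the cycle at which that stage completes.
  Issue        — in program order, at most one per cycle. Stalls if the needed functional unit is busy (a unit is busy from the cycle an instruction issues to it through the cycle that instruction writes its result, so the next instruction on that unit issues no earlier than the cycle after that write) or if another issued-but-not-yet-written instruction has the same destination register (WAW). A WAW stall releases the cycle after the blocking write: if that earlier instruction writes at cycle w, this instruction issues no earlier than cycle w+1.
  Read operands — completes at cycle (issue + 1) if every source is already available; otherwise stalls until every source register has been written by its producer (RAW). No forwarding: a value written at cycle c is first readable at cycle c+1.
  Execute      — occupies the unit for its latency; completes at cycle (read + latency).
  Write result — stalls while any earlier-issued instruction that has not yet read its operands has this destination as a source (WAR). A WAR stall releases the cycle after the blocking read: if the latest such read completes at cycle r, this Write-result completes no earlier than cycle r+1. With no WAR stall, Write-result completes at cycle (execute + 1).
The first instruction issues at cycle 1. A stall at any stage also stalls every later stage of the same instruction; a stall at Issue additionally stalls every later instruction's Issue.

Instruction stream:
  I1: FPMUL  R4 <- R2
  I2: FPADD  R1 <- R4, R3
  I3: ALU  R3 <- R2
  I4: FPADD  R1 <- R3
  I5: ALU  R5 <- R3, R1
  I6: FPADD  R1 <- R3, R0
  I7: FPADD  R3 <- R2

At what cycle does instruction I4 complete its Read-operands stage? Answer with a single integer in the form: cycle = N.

1) issue 1, read 2, done 7, write 8
2) issue 2, read 9, done 12, write 13  <RAW R4: wait I1 write@8>
3) issue 3, read 4, done 5, write 10  <WAR R3: wait I2 read@9>
4) issue 14, read 15, done 18, write 19  <struct: FPADD busy until I2 writes@13>
5) issue 15, read 20, done 21, write 22  <RAW R1: wait I4 write@19>
6) issue 20, read 21, done 24, write 25  <struct: FPADD busy until I4 writes@19>
7) issue 26, read 27, done 30, write 31  <struct: FPADD busy until I6 writes@25>

cycle = 15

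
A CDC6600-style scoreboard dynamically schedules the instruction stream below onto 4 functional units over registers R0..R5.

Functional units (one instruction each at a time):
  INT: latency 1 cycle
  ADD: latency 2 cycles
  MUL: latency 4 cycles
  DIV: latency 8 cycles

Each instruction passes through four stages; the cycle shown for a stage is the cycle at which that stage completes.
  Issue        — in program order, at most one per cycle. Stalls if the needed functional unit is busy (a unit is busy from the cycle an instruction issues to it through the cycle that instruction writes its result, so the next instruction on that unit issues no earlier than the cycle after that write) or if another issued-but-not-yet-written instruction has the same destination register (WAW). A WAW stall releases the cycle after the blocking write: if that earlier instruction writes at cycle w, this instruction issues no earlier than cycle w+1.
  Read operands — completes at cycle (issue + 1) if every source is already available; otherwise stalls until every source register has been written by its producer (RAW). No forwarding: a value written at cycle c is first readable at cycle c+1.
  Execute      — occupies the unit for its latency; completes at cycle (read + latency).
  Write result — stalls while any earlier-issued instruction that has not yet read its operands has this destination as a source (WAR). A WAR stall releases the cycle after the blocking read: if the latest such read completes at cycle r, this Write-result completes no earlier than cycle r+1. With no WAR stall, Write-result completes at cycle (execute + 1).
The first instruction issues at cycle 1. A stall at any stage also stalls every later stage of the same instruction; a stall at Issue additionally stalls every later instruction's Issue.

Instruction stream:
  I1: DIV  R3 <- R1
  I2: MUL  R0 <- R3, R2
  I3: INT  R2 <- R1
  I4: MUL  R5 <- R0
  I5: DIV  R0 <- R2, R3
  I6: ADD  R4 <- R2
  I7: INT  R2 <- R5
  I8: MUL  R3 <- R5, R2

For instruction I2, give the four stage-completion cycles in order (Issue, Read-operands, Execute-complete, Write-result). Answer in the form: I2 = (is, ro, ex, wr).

I2 = (2, 12, 16, 17)

c1: I1 dispatched to DIV
c2: I1 operands ready · I2 dispatched to MUL
c3: I3 dispatched to INT
c4: I3 operands ready
c5: I3 complete
c10: I1 complete
c11: R3←I1
c12: I2 operands ready
c13: R2←I3
c16: I2 complete
c17: R0←I2
c18: I4 dispatched to MUL
c19: I4 operands ready · I5 dispatched to DIV
c20: I5 operands ready · I6 dispatched to ADD
c21: I6 operands ready · I7 dispatched to INT
c23: I4 complete · I6 complete
c24: R5←I4 · R4←I6
c25: I7 operands ready · I8 dispatched to MUL
c26: I7 complete
c27: R2←I7
c28: I5 complete · I8 operands ready
c29: R0←I5
c32: I8 complete
c33: R3←I8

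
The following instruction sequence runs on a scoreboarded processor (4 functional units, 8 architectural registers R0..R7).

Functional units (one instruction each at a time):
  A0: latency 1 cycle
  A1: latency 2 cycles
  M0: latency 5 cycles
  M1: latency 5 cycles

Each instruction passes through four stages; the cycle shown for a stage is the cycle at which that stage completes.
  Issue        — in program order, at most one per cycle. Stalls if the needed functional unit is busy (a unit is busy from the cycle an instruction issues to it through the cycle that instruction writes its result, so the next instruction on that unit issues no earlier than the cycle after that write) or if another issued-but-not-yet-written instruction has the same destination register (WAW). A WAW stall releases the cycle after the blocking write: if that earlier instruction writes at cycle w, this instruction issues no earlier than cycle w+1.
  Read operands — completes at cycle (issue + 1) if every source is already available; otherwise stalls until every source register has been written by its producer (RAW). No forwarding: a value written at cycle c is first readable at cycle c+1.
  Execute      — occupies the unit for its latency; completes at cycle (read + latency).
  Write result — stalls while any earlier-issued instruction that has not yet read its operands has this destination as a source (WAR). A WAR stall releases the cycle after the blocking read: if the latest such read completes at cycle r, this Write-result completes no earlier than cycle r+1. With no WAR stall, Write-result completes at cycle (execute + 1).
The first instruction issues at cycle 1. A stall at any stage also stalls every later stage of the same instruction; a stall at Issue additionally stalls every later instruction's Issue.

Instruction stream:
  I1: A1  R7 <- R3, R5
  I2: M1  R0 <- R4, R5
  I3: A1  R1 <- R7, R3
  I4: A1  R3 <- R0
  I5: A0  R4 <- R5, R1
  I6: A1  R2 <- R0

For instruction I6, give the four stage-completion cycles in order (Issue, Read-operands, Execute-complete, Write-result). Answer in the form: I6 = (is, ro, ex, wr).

1) issue 1, read 2, done 4, write 5
2) issue 2, read 3, done 8, write 9
3) issue 6, read 7, done 9, write 10  <struct: A1 busy until I1 writes@5>
4) issue 11, read 12, done 14, write 15  <struct: A1 busy until I3 writes@10>
5) issue 12, read 13, done 14, write 15
6) issue 16, read 17, done 19, write 20  <struct: A1 busy until I4 writes@15>

I6 = (16, 17, 19, 20)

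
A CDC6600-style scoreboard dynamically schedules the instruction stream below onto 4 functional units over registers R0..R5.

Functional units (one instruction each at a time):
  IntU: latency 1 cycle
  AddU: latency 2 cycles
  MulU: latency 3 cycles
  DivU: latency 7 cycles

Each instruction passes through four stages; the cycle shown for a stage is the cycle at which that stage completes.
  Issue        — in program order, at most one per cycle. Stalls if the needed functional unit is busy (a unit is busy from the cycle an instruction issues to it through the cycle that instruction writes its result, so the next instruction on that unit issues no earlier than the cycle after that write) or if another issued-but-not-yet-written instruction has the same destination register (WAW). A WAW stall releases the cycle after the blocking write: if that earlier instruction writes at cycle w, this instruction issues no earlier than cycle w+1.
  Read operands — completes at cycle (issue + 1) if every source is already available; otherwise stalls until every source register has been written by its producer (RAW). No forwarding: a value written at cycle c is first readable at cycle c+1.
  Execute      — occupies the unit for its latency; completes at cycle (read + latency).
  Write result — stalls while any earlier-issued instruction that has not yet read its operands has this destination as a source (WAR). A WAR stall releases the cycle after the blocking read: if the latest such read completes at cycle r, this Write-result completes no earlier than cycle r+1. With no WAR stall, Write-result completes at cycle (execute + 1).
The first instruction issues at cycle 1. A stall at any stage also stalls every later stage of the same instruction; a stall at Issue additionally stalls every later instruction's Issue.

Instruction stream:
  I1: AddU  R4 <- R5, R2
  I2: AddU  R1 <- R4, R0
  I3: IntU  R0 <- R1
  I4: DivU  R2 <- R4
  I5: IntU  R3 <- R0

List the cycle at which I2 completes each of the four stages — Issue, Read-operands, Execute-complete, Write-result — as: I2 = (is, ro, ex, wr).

[1] I1 dispatched to AddU
[2] I1 operands ready
[4] I1 complete
[5] R4←I1
[6] I2 dispatched to AddU
[7] I2 operands ready, I3 dispatched to IntU
[8] I4 dispatched to DivU
[9] I2 complete, I4 operands ready
[10] R1←I2
[11] I3 operands ready
[12] I3 complete
[13] R0←I3
[14] I5 dispatched to IntU
[15] I5 operands ready
[16] I4 complete, I5 complete
[17] R2←I4, R3←I5

I2 = (6, 7, 9, 10)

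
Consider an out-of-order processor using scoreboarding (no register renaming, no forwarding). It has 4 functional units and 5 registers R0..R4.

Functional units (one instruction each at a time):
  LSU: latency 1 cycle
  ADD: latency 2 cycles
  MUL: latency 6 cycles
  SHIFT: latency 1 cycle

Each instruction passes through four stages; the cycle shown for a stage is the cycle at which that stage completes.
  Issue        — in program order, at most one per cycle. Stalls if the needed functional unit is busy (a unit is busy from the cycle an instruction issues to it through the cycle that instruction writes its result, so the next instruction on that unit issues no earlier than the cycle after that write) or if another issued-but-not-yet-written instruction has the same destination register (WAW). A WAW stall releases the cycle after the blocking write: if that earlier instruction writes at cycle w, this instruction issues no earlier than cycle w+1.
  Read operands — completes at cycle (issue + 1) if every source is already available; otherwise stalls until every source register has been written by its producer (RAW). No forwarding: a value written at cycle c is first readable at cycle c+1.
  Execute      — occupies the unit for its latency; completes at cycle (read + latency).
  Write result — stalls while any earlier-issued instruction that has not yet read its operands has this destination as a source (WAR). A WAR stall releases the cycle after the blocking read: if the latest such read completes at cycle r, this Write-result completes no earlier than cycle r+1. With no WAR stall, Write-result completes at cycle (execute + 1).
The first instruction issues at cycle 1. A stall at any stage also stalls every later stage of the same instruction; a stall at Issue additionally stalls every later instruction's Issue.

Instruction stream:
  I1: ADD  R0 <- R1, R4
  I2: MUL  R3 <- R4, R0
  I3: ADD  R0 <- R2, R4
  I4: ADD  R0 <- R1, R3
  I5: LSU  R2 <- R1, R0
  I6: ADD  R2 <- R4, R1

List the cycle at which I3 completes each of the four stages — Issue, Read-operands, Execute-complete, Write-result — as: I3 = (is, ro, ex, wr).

[1] I1 dispatched to ADD
[2] I1 operands ready, I2 dispatched to MUL
[4] I1 complete
[5] R0←I1
[6] I2 operands ready, I3 dispatched to ADD
[7] I3 operands ready
[9] I3 complete
[10] R0←I3
[11] I4 dispatched to ADD
[12] I2 complete, I5 dispatched to LSU
[13] R3←I2
[14] I4 operands ready
[16] I4 complete
[17] R0←I4
[18] I5 operands ready
[19] I5 complete
[20] R2←I5
[21] I6 dispatched to ADD
[22] I6 operands ready
[24] I6 complete
[25] R2←I6

I3 = (6, 7, 9, 10)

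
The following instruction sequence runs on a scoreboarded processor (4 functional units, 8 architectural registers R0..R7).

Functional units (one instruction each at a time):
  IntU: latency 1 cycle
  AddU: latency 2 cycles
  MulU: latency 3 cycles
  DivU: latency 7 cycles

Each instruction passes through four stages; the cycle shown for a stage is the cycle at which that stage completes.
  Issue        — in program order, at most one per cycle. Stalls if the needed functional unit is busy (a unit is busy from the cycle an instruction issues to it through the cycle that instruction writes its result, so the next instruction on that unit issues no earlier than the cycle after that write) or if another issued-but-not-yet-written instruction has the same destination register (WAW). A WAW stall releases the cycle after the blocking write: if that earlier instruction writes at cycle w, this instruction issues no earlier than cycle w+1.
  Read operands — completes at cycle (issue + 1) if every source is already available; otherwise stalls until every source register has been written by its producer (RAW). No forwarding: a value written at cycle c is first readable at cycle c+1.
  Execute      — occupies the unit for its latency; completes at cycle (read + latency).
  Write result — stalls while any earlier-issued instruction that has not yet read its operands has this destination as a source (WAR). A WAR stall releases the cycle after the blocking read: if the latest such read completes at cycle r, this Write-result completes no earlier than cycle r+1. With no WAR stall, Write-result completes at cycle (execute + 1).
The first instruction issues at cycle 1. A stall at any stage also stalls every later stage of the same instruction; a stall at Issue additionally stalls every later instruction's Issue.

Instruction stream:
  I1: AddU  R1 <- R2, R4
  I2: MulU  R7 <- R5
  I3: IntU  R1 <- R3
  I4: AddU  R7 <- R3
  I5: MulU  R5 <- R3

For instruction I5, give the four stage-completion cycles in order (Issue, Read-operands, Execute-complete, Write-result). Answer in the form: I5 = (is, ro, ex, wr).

I5 = (9, 10, 13, 14)

  I1 | 1 | 2 | 4 | 5
  I2 | 2 | 3 | 6 | 7
  I3 | 6 | 7 | 8 | 9   WAW R1: wait I1 write@5
  I4 | 8 | 9 | 11 | 12   WAW R7: wait I2 write@7
  I5 | 9 | 10 | 13 | 14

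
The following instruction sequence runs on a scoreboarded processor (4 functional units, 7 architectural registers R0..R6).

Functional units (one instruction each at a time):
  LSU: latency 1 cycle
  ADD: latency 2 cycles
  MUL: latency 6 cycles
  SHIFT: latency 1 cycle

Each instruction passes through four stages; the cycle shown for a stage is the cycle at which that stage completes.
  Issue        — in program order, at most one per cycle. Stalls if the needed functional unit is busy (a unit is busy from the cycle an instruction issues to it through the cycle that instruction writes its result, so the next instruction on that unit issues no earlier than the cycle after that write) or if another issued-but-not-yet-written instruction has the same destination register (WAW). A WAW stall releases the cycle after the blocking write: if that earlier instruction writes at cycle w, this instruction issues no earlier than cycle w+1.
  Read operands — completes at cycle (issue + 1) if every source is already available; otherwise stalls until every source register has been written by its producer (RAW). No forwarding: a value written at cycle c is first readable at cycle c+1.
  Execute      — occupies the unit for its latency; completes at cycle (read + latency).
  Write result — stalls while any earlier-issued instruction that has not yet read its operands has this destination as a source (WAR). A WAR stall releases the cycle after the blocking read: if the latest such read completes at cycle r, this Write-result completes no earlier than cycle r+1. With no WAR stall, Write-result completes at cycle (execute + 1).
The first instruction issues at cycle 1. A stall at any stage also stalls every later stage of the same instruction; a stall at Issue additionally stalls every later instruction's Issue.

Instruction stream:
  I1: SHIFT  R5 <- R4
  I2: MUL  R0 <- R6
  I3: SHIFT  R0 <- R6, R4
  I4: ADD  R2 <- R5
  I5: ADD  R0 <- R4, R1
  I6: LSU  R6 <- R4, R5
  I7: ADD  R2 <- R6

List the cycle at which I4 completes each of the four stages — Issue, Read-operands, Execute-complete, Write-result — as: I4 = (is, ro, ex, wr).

I1 -> (1, 2, 3, 4)
I2 -> (2, 3, 9, 10)
I3 -> (11, 12, 13, 14)  // WAW R0: wait I2 write@10
I4 -> (12, 13, 15, 16)
I5 -> (17, 18, 20, 21)  // struct: ADD busy until I4 writes@16
I6 -> (18, 19, 20, 21)
I7 -> (22, 23, 25, 26)  // struct: ADD busy until I5 writes@21

I4 = (12, 13, 15, 16)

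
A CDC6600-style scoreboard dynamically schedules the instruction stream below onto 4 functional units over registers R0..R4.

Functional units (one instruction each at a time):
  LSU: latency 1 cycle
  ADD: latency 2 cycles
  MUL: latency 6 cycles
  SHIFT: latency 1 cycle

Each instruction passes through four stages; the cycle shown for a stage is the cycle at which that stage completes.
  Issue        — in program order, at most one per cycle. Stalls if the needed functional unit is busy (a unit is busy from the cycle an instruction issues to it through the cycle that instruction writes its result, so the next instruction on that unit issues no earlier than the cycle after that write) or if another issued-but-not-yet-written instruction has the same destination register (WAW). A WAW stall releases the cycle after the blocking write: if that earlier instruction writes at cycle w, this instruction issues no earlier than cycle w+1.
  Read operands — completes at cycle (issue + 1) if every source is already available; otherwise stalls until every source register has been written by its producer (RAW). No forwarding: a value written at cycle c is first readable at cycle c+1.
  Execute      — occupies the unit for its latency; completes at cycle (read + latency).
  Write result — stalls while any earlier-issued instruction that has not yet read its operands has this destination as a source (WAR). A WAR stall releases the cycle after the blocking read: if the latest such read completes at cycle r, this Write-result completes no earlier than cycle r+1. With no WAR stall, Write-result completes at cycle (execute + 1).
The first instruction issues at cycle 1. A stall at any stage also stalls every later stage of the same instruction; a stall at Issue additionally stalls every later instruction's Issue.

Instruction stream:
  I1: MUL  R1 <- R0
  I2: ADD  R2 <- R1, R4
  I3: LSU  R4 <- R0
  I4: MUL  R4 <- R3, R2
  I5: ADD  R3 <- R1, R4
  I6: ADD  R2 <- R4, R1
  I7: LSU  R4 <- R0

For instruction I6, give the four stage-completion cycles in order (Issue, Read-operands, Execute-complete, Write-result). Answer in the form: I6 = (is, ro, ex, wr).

I6 = (26, 27, 29, 30)

  I1 | 1 | 2 | 8 | 9
  I2 | 2 | 10 | 12 | 13   RAW R1: wait I1 write@9
  I3 | 3 | 4 | 5 | 11   WAR R4: wait I2 read@10
  I4 | 12 | 14 | 20 | 21   WAW R4: wait I3 write@11 · RAW R2: wait I2 write@13
  I5 | 14 | 22 | 24 | 25   struct: ADD busy until I2 writes@13 · RAW R4: wait I4 write@21
  I6 | 26 | 27 | 29 | 30   struct: ADD busy until I5 writes@25
  I7 | 27 | 28 | 29 | 30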